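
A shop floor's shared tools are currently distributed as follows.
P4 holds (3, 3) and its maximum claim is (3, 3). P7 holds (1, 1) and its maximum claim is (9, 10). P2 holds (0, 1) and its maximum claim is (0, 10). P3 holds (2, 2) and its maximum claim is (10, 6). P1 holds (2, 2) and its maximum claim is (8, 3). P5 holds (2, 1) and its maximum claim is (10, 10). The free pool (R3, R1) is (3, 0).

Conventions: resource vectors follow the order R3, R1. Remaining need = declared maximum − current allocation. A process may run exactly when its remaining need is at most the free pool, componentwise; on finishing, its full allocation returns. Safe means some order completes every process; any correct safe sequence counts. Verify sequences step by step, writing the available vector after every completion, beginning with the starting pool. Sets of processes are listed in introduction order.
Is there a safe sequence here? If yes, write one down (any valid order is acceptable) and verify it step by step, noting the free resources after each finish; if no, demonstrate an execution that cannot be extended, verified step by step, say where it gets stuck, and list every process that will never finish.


UNSAFE.
Key observation: R1 is the bottleneck — with P4, P1, P3 done the pool holds (10, 7), short of every remaining need.
A maximal execution: P4, P1, P3 — then nothing else fits. Walking it through:
  pool = (3, 0)
  P4: need (0, 0) fits (3, 0); releases (3, 3), pool now (6, 3)
  P1: need (6, 1) fits (6, 3); releases (2, 2), pool now (8, 5)
  P3: need (8, 4) fits (8, 5); releases (2, 2), pool now (10, 7)
  P7 still needs (8, 9) but only (10, 7) is free — short on R1
  P2 still needs (0, 9) but only (10, 7) is free — short on R1
  P5 still needs (8, 9) but only (10, 7) is free — short on R1
Processes that can never finish: P7, P2 and P5.


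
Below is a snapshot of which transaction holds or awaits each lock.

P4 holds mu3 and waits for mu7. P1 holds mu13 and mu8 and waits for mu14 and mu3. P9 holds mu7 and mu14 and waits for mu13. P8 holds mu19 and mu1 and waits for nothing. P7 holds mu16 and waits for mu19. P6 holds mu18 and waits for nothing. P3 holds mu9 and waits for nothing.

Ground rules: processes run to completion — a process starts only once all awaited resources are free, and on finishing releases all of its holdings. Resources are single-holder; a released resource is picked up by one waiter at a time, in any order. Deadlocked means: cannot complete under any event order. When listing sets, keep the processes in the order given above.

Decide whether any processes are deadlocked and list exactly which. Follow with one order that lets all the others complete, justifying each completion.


Deadlocked: P4, P1 and P9.
Key observation: the cycle P4 -> P9 -> P1 -> P4 can never break — each member waits on the next; no other process is dragged down with it.
One completion order for the rest: P8, P7, P3, P6.
Verifying each step:
  P8: no waits; runs immediately, freeing mu19 and mu1
  P7: everything it awaited (mu19) is free; runs, freeing mu16
  P3: no waits; runs immediately, freeing mu9
  P6: no waits; runs immediately, freeing mu18


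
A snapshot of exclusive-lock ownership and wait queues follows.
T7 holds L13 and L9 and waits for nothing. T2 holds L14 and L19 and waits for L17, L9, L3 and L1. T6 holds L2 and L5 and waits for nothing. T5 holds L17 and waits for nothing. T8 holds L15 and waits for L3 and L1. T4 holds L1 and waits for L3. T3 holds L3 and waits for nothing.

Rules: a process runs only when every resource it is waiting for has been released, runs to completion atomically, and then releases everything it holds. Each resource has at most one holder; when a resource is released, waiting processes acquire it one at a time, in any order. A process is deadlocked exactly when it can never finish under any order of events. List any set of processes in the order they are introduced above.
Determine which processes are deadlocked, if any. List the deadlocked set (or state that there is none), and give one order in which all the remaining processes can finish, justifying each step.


Nothing here is deadlocked.
Key observation: the wait graph is acyclic; completion cascades from the unblocked processes through everyone else.
The rest can finish in the order T7, T3, T4, T5, T6, T8, T2.
Verifying each step:
  run T7 (it waits on nothing); releases L13 and L9
  run T3 (it waits on nothing); releases L3
  T4 waits on L3 — all released -> runs and releases L1
  run T5 (it waits on nothing); releases L17
  run T6 (it waits on nothing); releases L2 and L5
  T8 waits on L3 and L1 — all released -> runs and releases L15
  T2 waits on L17, L9, L3 and L1 — all released -> runs and releases L14 and L19


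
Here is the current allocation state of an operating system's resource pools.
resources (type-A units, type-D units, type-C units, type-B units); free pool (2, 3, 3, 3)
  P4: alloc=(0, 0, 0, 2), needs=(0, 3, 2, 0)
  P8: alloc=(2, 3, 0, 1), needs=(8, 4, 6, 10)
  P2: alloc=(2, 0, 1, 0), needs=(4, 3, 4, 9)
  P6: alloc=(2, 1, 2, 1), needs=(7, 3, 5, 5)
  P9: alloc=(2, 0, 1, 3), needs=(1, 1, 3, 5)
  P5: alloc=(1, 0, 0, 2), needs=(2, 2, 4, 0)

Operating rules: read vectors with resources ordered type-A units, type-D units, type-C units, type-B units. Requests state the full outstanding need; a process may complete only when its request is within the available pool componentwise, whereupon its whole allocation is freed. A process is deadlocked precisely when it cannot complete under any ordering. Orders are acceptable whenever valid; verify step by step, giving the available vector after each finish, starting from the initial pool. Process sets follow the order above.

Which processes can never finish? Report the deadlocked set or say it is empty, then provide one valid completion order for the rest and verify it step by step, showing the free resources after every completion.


The deadlocked set is empty.
Key observation: no deadlock: P4 fits now, and the freed resources carry the rest through.
The rest can finish in the order P4, P9, P5, P2, P6, P8. Step-by-step check:
  pool = (2, 3, 3, 3)
  P4 needs (0, 3, 2, 0) <= (2, 3, 3, 3) -> finishes; pool += (0, 0, 0, 2) = (2, 3, 3, 5)
  P9 needs (1, 1, 3, 5) <= (2, 3, 3, 5) -> finishes; pool += (2, 0, 1, 3) = (4, 3, 4, 8)
  P5 needs (2, 2, 4, 0) <= (4, 3, 4, 8) -> finishes; pool += (1, 0, 0, 2) = (5, 3, 4, 10)
  P2 needs (4, 3, 4, 9) <= (5, 3, 4, 10) -> finishes; pool += (2, 0, 1, 0) = (7, 3, 5, 10)
  P6 needs (7, 3, 5, 5) <= (7, 3, 5, 10) -> finishes; pool += (2, 1, 2, 1) = (9, 4, 7, 11)
  P8 needs (8, 4, 6, 10) <= (9, 4, 7, 11) -> finishes; pool += (2, 3, 0, 1) = (11, 7, 7, 12)


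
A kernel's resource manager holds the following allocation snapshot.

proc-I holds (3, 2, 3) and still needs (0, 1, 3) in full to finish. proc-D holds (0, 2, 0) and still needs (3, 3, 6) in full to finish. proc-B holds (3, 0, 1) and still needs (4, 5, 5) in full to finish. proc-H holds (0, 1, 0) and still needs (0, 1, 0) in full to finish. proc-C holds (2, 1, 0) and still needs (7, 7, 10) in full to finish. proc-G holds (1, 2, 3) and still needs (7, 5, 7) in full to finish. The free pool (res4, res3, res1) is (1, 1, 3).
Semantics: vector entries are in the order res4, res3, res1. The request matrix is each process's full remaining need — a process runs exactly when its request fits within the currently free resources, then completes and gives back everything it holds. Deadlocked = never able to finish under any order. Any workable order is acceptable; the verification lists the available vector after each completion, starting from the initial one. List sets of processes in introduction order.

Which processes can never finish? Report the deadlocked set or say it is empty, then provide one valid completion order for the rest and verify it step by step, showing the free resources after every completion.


No process is deadlocked.
Key observation: proc-I leads a chain of completions in which each release enables another process.
The rest can finish in the order proc-I, proc-D, proc-B, proc-G, proc-H, proc-C. Step-by-step check:
  pool = (1, 1, 3)
  run proc-I (needs (0, 1, 3), free (1, 1, 3)); after release of (3, 2, 3) the pool is (4, 3, 6)
  run proc-D (needs (3, 3, 6), free (4, 3, 6)); after release of (0, 2, 0) the pool is (4, 5, 6)
  run proc-B (needs (4, 5, 5), free (4, 5, 6)); after release of (3, 0, 1) the pool is (7, 5, 7)
  run proc-G (needs (7, 5, 7), free (7, 5, 7)); after release of (1, 2, 3) the pool is (8, 7, 10)
  run proc-H (needs (0, 1, 0), free (8, 7, 10)); after release of (0, 1, 0) the pool is (8, 8, 10)
  run proc-C (needs (7, 7, 10), free (8, 8, 10)); after release of (2, 1, 0) the pool is (10, 9, 10)


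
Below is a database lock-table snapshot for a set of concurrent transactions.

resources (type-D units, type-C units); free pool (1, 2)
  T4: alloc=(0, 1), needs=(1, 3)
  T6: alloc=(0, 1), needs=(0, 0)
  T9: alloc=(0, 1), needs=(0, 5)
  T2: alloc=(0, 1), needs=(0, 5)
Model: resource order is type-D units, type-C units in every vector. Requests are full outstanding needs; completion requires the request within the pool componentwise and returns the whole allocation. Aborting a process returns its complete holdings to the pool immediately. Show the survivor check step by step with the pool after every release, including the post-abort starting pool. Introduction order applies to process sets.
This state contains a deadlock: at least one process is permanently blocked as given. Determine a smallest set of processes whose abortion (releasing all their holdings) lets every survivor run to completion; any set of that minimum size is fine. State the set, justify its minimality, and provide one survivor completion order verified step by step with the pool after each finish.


Abort T9.
Key observation: before aborting T9, T2 was permanently blocked — no order could ever run it; afterwards it completes at step 3.
No smaller set exists: with zero aborts the deadlock remains.
Survivors finish in the order: T4, T6, T2. Walking it through (pool after the aborts first):
  pool = (1, 3)
  run T4 (needs (1, 3), free (1, 3)); after release of (0, 1) the pool is (1, 4)
  run T6 (needs (0, 0), free (1, 4)); after release of (0, 1) the pool is (1, 5)
  run T2 (needs (0, 5), free (1, 5)); after release of (0, 1) the pool is (1, 6)


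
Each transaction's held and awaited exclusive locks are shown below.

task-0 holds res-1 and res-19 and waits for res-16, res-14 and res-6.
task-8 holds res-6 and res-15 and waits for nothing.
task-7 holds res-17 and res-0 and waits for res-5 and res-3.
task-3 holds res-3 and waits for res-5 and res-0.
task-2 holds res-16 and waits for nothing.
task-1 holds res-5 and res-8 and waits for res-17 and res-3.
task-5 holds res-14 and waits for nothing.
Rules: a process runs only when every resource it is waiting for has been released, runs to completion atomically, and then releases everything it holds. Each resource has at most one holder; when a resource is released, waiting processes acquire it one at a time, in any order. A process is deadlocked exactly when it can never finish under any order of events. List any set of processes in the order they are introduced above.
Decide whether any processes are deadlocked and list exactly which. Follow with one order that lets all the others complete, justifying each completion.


Deadlocked set: task-7, task-3 and task-1.
Key observation: the cycle task-7 -> task-3 -> task-7 can never break — each member waits on the next; task-1 is caught in further circular waits.
The rest can finish in the order task-2, task-8, task-5, task-0.
Walking it through:
  task-2 waits on nothing -> runs at once and releases res-16
  task-8 waits on nothing -> runs at once and releases res-6 and res-15
  task-5 waits on nothing -> runs at once and releases res-14
  task-0: everything it awaited (res-16, res-14 and res-6) is free; runs, freeing res-1 and res-19


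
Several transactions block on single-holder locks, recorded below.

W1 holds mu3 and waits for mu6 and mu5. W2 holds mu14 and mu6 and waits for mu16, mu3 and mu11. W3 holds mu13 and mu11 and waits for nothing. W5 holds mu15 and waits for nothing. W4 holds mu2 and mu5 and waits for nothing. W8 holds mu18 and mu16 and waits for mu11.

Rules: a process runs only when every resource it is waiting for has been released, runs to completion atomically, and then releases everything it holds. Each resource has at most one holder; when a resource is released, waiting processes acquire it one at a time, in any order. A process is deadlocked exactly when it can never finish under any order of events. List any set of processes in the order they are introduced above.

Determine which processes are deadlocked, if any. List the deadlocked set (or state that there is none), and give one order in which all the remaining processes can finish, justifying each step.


Deadlocked: W1 and W2.
Key observation: the knot is the closed ring of waits W1 -> W2 -> W1; no other process is dragged down with it.
One completion order for the rest: W5, W3, W8, W4.
Check, step by step:
  W5: no waits; runs immediately, freeing mu15
  W3: no waits; runs immediately, freeing mu13 and mu11
  run W8 (all its waits — mu11 — are resolved); releases mu18 and mu16
  W4: no waits; runs immediately, freeing mu2 and mu5


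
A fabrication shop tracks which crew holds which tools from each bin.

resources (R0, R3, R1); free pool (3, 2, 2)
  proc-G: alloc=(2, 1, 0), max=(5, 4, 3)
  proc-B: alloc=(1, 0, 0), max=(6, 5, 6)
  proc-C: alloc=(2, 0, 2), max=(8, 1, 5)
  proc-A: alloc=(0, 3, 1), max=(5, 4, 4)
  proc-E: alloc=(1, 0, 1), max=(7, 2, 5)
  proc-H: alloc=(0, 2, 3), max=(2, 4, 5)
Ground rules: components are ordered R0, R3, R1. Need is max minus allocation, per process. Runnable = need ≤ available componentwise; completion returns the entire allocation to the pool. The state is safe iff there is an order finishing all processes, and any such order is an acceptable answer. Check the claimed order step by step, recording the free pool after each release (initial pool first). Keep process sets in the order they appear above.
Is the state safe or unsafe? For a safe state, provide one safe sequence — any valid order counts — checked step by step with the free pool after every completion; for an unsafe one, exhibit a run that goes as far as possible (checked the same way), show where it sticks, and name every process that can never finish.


SAFE, for example via the order proc-H, proc-G, proc-A, proc-B, proc-C, proc-E.
Key observation: the first exact fit in this order is proc-H — it needs (2, 2, 2) with (3, 2, 2) free, meeting a requested resource to the last unit.
Step-by-step check:
  pool = (3, 2, 2)
  proc-H needs (2, 2, 2) <= (3, 2, 2) -> finishes; pool += (0, 2, 3) = (3, 4, 5)
  proc-G needs (3, 3, 3) <= (3, 4, 5) -> finishes; pool += (2, 1, 0) = (5, 5, 5)
  proc-A needs (5, 1, 3) <= (5, 5, 5) -> finishes; pool += (0, 3, 1) = (5, 8, 6)
  proc-B needs (5, 5, 6) <= (5, 8, 6) -> finishes; pool += (1, 0, 0) = (6, 8, 6)
  proc-C needs (6, 1, 3) <= (6, 8, 6) -> finishes; pool += (2, 0, 2) = (8, 8, 8)
  proc-E needs (6, 2, 4) <= (8, 8, 8) -> finishes; pool += (1, 0, 1) = (9, 8, 9)


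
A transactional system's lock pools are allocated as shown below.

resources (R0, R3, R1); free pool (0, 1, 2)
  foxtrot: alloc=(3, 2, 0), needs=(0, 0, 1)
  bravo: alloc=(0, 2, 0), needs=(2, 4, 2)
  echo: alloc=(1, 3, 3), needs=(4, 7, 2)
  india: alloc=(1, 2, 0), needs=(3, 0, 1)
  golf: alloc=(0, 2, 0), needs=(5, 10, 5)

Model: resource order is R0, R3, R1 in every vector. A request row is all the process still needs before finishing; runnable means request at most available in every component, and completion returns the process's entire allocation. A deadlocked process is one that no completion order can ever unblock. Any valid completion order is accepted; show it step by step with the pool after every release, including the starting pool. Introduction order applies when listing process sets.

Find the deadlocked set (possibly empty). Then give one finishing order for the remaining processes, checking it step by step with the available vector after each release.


No process is deadlocked.
Key observation: starting with foxtrot, each completion frees enough for the next — no one is permanently blocked.
The rest can finish in the order foxtrot, india, bravo, echo, golf. Check, step by step:
  pool = (0, 1, 2)
  foxtrot: need (0, 0, 1) fits (0, 1, 2); releases (3, 2, 0), pool now (3, 3, 2)
  india: need (3, 0, 1) fits (3, 3, 2); releases (1, 2, 0), pool now (4, 5, 2)
  bravo: need (2, 4, 2) fits (4, 5, 2); releases (0, 2, 0), pool now (4, 7, 2)
  echo: need (4, 7, 2) fits (4, 7, 2); releases (1, 3, 3), pool now (5, 10, 5)
  golf: need (5, 10, 5) fits (5, 10, 5); releases (0, 2, 0), pool now (5, 12, 5)


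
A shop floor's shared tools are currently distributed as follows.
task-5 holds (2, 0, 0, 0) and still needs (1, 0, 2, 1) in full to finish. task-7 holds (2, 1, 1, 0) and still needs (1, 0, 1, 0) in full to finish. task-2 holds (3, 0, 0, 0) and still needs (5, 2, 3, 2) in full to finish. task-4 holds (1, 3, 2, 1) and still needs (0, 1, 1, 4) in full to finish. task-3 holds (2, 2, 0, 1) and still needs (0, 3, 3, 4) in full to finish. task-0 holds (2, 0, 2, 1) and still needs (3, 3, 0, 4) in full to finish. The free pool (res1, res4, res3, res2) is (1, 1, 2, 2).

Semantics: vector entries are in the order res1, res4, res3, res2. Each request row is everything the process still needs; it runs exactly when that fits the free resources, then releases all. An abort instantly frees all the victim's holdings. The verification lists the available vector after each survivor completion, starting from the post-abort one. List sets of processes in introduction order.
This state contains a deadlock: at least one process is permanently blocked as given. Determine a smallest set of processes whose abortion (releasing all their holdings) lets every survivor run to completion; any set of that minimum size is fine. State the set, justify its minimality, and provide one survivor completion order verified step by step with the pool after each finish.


The answer: abort task-3 and task-0.
Key observation: task-4 could never have finished before the abort; with (4, 2, 2, 2) returned by task-3 and task-0, it fits at step 3.
Minimality, checking each single-abort alternative: task-5 alone leaves task-4 blocked (short on res2); task-7 alone leaves task-4 blocked (short on res2); task-2 alone leaves task-4 blocked (short on res2); task-4 alone leaves task-3 blocked (short on res2); task-3 alone leaves task-4 blocked (short on res2); task-0 alone leaves task-4 blocked (short on res2).
Survivors finish in the order: task-2, task-5, task-4, task-7. Step-by-step check (pool after the aborts first):
  pool = (5, 3, 4, 4)
  task-2: need (5, 2, 3, 2) fits (5, 3, 4, 4); releases (3, 0, 0, 0), pool now (8, 3, 4, 4)
  task-5: need (1, 0, 2, 1) fits (8, 3, 4, 4); releases (2, 0, 0, 0), pool now (10, 3, 4, 4)
  task-4: need (0, 1, 1, 4) fits (10, 3, 4, 4); releases (1, 3, 2, 1), pool now (11, 6, 6, 5)
  task-7: need (1, 0, 1, 0) fits (11, 6, 6, 5); releases (2, 1, 1, 0), pool now (13, 7, 7, 5)


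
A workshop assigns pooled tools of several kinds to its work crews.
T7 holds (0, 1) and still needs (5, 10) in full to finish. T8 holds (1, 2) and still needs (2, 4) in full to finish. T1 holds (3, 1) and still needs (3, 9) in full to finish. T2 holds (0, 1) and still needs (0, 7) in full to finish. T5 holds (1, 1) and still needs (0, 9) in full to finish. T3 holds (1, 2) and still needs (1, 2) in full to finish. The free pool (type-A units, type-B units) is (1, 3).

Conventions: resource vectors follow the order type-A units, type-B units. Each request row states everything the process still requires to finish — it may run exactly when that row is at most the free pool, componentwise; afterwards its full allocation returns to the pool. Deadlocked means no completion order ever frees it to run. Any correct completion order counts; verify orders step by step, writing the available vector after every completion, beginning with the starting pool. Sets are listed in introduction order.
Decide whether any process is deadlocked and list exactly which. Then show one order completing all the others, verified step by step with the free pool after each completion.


The deadlocked set is T7, T1 and T5.
Key observation: T3, T8, T2 can finish, but then (3, 8) is all there is, and the blocked group's type-B units demands exceed it.
The rest can finish in the order T3, T8, T2. Walking it through:
  pool = (1, 3)
  T3: need (1, 2) fits (1, 3); releases (1, 2), pool now (2, 5)
  T8: need (2, 4) fits (2, 5); releases (1, 2), pool now (3, 7)
  T2: need (0, 7) fits (3, 7); releases (0, 1), pool now (3, 8)
The blocked processes can never fit:
  T7 cannot run: need (5, 10) vs free (3, 8) (insufficient type-A units and type-B units)
  T1 cannot run: need (3, 9) vs free (3, 8) (insufficient type-B units)
  T5 cannot run: need (0, 9) vs free (3, 8) (insufficient type-B units)


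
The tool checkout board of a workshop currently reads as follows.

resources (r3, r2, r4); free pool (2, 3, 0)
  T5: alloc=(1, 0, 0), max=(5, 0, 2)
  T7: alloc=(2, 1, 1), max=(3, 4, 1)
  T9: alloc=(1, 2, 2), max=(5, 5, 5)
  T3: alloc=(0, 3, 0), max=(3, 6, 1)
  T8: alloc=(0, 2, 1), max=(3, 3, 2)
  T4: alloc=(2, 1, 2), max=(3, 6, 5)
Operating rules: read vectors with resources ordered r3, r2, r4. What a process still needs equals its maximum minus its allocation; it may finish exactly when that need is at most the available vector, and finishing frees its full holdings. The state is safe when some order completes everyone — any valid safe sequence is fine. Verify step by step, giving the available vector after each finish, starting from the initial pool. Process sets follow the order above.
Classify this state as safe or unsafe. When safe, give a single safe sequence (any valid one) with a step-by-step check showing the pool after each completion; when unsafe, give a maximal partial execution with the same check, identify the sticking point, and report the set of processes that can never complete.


UNSAFE.
Key observation: r4 is the bottleneck — with T7, T8, T5, T3 done the pool holds (5, 9, 2), short of every remaining need.
The run T7, T8, T5, T3 cannot be extended any further. Check, step by step:
  pool = (2, 3, 0)
  T7: need (1, 3, 0) fits (2, 3, 0); releases (2, 1, 1), pool now (4, 4, 1)
  T8: need (3, 1, 1) fits (4, 4, 1); releases (0, 2, 1), pool now (4, 6, 2)
  T5: need (4, 0, 2) fits (4, 6, 2); releases (1, 0, 0), pool now (5, 6, 2)
  T3: need (3, 3, 1) fits (5, 6, 2); releases (0, 3, 0), pool now (5, 9, 2)
  T9 still needs (4, 3, 3) but only (5, 9, 2) is free — short on r4
  T4 still needs (1, 5, 3) but only (5, 9, 2) is free — short on r4
Processes that can never finish: T9 and T4.


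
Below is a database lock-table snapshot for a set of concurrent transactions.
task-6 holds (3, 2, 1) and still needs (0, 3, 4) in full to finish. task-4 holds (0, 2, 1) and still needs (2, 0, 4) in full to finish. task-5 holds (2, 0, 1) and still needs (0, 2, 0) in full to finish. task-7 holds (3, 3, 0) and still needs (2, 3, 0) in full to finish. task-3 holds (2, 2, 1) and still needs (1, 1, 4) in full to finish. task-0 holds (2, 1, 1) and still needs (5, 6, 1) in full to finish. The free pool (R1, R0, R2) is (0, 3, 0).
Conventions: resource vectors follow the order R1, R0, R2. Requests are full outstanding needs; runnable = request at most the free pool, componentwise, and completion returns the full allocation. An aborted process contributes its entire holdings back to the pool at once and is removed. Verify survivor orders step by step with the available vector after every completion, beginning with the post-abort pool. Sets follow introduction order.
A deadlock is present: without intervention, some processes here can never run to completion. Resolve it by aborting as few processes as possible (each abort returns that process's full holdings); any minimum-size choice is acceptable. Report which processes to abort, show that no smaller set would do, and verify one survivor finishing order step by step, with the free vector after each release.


Abort task-4 and task-3.
Key observation: the returned (2, 4, 2) from task-4 and task-3 is what brings task-6 — unrunnable before, under any order — into play at step 4.
Why nothing smaller works — every single abort fails: task-6 alone leaves task-4 blocked (short on R2); task-4 alone leaves task-6 blocked (short on R2); task-5 alone leaves task-6 blocked (short on R2); task-7 alone leaves task-6 blocked (short on R2); task-3 alone leaves task-6 blocked (short on R2); task-0 alone leaves task-6 blocked (short on R2).
The survivors complete as task-7, task-0, task-5, task-6. Walking it through (starting from the post-abort pool):
  pool = (2, 7, 2)
  task-7 needs (2, 3, 0) <= (2, 7, 2) -> finishes; pool += (3, 3, 0) = (5, 10, 2)
  task-0 needs (5, 6, 1) <= (5, 10, 2) -> finishes; pool += (2, 1, 1) = (7, 11, 3)
  task-5 needs (0, 2, 0) <= (7, 11, 3) -> finishes; pool += (2, 0, 1) = (9, 11, 4)
  task-6 needs (0, 3, 4) <= (9, 11, 4) -> finishes; pool += (3, 2, 1) = (12, 13, 5)


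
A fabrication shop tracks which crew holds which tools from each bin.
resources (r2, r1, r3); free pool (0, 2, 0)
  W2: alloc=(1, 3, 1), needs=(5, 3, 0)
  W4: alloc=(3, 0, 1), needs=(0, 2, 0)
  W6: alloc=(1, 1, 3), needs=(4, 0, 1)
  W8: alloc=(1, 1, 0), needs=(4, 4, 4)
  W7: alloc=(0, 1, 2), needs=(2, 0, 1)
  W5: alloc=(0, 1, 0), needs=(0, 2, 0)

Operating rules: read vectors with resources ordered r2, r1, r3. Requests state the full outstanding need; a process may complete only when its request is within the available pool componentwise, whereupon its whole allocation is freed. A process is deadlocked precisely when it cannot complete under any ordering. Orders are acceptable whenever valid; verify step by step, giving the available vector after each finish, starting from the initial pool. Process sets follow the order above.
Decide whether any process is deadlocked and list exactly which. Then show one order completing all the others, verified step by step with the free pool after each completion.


Deadlocked set: W2, W6 and W8.
Key observation: after W5, W4, W7 complete, (3, 4, 3) is the best the pool ever gets, yet each leftover process wants more r2.
A valid finishing order for the others: W5, W4, W7. Verifying each step:
  pool = (0, 2, 0)
  W5 needs (0, 2, 0) <= (0, 2, 0) -> finishes; pool += (0, 1, 0) = (0, 3, 0)
  W4 needs (0, 2, 0) <= (0, 3, 0) -> finishes; pool += (3, 0, 1) = (3, 3, 1)
  W7 needs (2, 0, 1) <= (3, 3, 1) -> finishes; pool += (0, 1, 2) = (3, 4, 3)
The blocked processes can never fit:
  blocked: W2 wants (5, 3, 0), pool (3, 4, 3) — not enough r2
  blocked: W6 wants (4, 0, 1), pool (3, 4, 3) — not enough r2
  blocked: W8 wants (4, 4, 4), pool (3, 4, 3) — not enough r2 and r3


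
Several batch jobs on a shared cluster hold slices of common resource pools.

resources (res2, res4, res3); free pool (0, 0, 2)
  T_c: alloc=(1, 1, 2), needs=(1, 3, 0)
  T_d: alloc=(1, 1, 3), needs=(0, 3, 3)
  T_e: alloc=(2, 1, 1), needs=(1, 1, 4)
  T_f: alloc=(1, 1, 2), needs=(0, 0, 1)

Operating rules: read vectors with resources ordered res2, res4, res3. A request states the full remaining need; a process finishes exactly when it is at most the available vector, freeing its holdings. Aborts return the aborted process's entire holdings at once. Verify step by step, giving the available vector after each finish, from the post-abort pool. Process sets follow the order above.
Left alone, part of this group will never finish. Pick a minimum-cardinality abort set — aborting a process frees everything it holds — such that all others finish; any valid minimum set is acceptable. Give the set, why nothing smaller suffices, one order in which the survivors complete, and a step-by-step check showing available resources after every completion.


Abort T_c.
Key observation: before aborting T_c, T_d was permanently blocked — no order could ever run it; afterwards it completes at step 3.
No smaller set exists: with zero aborts the deadlock remains.
Survivors finish in the order: T_e, T_f, T_d. Check, step by step (pool after the aborts first):
  pool = (1, 1, 4)
  run T_e (needs (1, 1, 4), free (1, 1, 4)); after release of (2, 1, 1) the pool is (3, 2, 5)
  run T_f (needs (0, 0, 1), free (3, 2, 5)); after release of (1, 1, 2) the pool is (4, 3, 7)
  run T_d (needs (0, 3, 3), free (4, 3, 7)); after release of (1, 1, 3) the pool is (5, 4, 10)


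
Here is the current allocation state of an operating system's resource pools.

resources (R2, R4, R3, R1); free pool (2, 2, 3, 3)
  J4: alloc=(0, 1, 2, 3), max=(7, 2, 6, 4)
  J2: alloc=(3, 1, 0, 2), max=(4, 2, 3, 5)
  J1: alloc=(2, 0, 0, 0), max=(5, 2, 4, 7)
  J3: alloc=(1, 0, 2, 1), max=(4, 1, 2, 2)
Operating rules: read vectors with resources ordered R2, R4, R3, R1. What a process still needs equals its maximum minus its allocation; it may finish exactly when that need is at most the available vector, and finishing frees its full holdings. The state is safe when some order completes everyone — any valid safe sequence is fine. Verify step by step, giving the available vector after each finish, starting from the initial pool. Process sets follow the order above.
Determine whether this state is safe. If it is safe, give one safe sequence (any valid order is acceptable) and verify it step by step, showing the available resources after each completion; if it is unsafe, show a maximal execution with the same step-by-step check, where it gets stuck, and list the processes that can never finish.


UNSAFE.
Key observation: after J2, J3 the pool peaks at (6, 3, 5, 6), and each blocked process is short somewhere: J4 on R2; J1 on R1.
A maximal execution: J2, J3 — then nothing else fits. Walking it through:
  pool = (2, 2, 3, 3)
  run J2 (needs (1, 1, 3, 3), free (2, 2, 3, 3)); after release of (3, 1, 0, 2) the pool is (5, 3, 3, 5)
  run J3 (needs (3, 1, 0, 1), free (5, 3, 3, 5)); after release of (1, 0, 2, 1) the pool is (6, 3, 5, 6)
  J4 still needs (7, 1, 4, 1) but only (6, 3, 5, 6) is free — short on R2
  J1 still needs (3, 2, 4, 7) but only (6, 3, 5, 6) is free — short on R1
Permanently blocked: J4 and J1.


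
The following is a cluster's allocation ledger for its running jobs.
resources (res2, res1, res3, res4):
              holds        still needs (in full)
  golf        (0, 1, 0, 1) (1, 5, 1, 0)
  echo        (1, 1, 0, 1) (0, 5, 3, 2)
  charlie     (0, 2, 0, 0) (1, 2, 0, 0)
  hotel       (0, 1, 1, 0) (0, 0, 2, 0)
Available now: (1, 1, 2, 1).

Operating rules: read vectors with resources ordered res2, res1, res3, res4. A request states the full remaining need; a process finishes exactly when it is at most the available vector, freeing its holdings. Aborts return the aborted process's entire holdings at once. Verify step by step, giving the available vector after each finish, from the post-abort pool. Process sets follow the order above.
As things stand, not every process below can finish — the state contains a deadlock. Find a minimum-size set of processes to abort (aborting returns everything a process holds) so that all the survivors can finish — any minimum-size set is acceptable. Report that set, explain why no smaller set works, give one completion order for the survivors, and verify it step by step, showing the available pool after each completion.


Abort golf.
Key observation: no ordering could ever have run echo before the abort of golf; with (0, 1, 0, 1) back in the pool it fits at step 3.
Why nothing smaller works: aborting no one leaves the state deadlocked as given.
Survivors finish in the order: hotel, charlie, echo. Check, step by step (pool after the aborts first):
  pool = (1, 2, 2, 2)
  hotel needs (0, 0, 2, 0) <= (1, 2, 2, 2) -> finishes; pool += (0, 1, 1, 0) = (1, 3, 3, 2)
  charlie needs (1, 2, 0, 0) <= (1, 3, 3, 2) -> finishes; pool += (0, 2, 0, 0) = (1, 5, 3, 2)
  echo needs (0, 5, 3, 2) <= (1, 5, 3, 2) -> finishes; pool += (1, 1, 0, 1) = (2, 6, 3, 3)


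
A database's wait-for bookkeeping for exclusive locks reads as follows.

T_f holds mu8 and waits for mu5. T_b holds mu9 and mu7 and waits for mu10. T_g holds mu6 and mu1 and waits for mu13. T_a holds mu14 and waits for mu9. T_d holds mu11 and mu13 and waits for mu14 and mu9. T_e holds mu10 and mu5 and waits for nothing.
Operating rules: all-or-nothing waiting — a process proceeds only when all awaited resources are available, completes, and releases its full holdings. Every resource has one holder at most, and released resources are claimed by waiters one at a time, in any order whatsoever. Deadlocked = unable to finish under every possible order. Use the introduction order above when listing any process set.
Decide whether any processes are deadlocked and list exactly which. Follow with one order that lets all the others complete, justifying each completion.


Nothing here is deadlocked.
Key observation: although several processes wait, no cycle exists — each chain bottoms out at a free runner.
A valid finishing order for the others: T_e, T_b, T_a, T_f, T_d, T_g.
Verifying each step:
  run T_e (it waits on nothing); releases mu10 and mu5
  T_b: everything it awaited (mu10) is free; runs, freeing mu9 and mu7
  T_a: everything it awaited (mu9) is free; runs, freeing mu14
  T_f: everything it awaited (mu5) is free; runs, freeing mu8
  T_d: everything it awaited (mu14 and mu9) is free; runs, freeing mu11 and mu13
  T_g: everything it awaited (mu13) is free; runs, freeing mu6 and mu1


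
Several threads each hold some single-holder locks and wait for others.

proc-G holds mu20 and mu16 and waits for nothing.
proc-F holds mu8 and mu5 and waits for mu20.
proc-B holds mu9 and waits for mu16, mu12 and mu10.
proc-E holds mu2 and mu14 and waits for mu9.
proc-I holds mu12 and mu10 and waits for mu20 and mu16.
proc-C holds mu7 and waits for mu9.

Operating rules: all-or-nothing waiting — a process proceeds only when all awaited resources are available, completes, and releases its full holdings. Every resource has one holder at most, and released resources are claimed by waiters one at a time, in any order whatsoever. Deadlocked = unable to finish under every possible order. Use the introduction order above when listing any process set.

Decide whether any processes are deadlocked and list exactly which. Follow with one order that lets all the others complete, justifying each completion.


Nothing here is deadlocked.
Key observation: the wait relation is loop-free; peeling off processes with no waits unwinds the whole state.
The rest can finish in the order proc-G, proc-I, proc-B, proc-C, proc-F, proc-E.
Walking it through:
  run proc-G (it waits on nothing); releases mu20 and mu16
  proc-I: everything it awaited (mu20 and mu16) is free; runs, freeing mu12 and mu10
  proc-B: everything it awaited (mu16, mu12 and mu10) is free; runs, freeing mu9
  proc-C: everything it awaited (mu9) is free; runs, freeing mu7
  proc-F: everything it awaited (mu20) is free; runs, freeing mu8 and mu5
  proc-E: everything it awaited (mu9) is free; runs, freeing mu2 and mu14


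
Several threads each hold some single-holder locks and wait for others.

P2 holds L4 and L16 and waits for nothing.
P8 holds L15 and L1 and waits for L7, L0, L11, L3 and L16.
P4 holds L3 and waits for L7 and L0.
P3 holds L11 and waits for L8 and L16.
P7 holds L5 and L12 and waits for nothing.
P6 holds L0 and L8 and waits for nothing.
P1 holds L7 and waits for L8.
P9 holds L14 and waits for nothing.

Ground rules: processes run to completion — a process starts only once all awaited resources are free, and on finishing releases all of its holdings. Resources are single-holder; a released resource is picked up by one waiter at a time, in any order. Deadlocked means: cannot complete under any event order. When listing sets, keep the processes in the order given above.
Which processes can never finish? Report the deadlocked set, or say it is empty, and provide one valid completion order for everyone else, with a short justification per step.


No process is deadlocked.
Key observation: the wait relation is loop-free; peeling off processes with no waits unwinds the whole state.
One completion order for the rest: P7, P9, P6, P2, P1, P4, P3, P8.
Walking it through:
  P7 waits on nothing -> runs at once and releases L5 and L12
  P9 waits on nothing -> runs at once and releases L14
  P6 waits on nothing -> runs at once and releases L0 and L8
  P2 waits on nothing -> runs at once and releases L4 and L16
  P1: everything it awaited (L8) is free; runs, freeing L7
  P4: everything it awaited (L7 and L0) is free; runs, freeing L3
  P3: everything it awaited (L8 and L16) is free; runs, freeing L11
  P8: everything it awaited (L7, L0, L11, L3 and L16) is free; runs, freeing L15 and L1


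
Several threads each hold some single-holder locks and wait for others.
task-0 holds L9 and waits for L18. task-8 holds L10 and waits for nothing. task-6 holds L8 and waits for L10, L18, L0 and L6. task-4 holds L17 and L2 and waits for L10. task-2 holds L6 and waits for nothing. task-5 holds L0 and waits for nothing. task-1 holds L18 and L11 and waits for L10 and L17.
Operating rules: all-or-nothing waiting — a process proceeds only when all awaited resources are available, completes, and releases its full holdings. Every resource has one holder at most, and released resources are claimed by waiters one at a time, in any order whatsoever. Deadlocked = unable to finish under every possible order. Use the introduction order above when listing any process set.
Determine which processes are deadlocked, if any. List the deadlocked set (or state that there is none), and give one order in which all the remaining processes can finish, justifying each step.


No process is deadlocked.
Key observation: every chain of waits terminates; starting from the processes that wait on nothing, all the rest unlock in turn.
A valid finishing order for the others: task-8, task-2, task-4, task-1, task-0, task-5, task-6.
Walking it through:
  task-8: no waits; runs immediately, freeing L10
  task-2: no waits; runs immediately, freeing L6
  task-4 waits on L10 — all released -> runs and releases L17 and L2
  task-1 waits on L10 and L17 — all released -> runs and releases L18 and L11
  task-0 waits on L18 — all released -> runs and releases L9
  task-5: no waits; runs immediately, freeing L0
  task-6 waits on L10, L18, L0 and L6 — all released -> runs and releases L8


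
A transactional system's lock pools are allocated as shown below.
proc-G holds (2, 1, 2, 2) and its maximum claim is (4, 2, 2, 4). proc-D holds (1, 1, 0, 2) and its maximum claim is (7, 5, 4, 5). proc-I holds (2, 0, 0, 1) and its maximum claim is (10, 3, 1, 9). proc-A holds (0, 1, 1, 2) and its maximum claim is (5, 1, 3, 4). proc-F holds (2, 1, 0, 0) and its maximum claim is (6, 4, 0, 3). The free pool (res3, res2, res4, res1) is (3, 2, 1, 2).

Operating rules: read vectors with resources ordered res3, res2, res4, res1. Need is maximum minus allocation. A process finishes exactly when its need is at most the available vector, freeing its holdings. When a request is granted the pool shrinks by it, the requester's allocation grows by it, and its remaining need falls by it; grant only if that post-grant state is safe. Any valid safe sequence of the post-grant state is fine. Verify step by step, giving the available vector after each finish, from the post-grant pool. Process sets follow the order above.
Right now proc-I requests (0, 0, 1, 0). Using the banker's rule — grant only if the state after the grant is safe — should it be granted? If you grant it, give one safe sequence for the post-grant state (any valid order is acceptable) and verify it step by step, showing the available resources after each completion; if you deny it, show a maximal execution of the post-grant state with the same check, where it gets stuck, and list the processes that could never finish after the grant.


DENY — the pretend-granted state is unsafe.
Key observation: after proc-G, proc-A, proc-F the pool peaks at (7, 5, 3, 6), and each blocked process is short somewhere: proc-D on res4; proc-I on res3, res1.
Pretend the grant happened; the run proc-G, proc-A, proc-F goes as far as possible. Walking it through:
  pool = (3, 2, 0, 2)
  run proc-G (needs (2, 1, 0, 2), free (3, 2, 0, 2)); after release of (2, 1, 2, 2) the pool is (5, 3, 2, 4)
  run proc-A (needs (5, 0, 2, 2), free (5, 3, 2, 4)); after release of (0, 1, 1, 2) the pool is (5, 4, 3, 6)
  run proc-F (needs (4, 3, 0, 3), free (5, 4, 3, 6)); after release of (2, 1, 0, 0) the pool is (7, 5, 3, 6)
  proc-D still needs (6, 4, 4, 3) but only (7, 5, 3, 6) is free — short on res4
  proc-I still needs (8, 3, 0, 8) but only (7, 5, 3, 6) is free — short on res3 and res1
Had the request been granted, proc-D and proc-I could never finish.
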